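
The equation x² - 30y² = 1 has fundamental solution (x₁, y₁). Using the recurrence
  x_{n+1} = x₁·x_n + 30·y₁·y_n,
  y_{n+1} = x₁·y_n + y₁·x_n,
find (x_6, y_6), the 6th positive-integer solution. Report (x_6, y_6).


Step 1: Find the fundamental solution (x₁, y₁) of x² - 30y² = 1.
  Expand √30 as a continued fraction. a₀ = ⌊√30⌋ = 5; iterate m_{k+1} = d_k·a_k − m_k, d_{k+1} = (30 − m_{k+1}²)/d_k, a_{k+1} = ⌊(a₀ + m_{k+1})/d_{k+1}⌋ (starting m₀ = 0, d₀ = 1), with convergents p_k = a_k·p_{k-1} + p_{k-2}, q_k = a_k·q_{k-1} + q_{k-2} (p₋₁ = 1, q₋₁ = 0):
  k = 0: a₀ = 5; p₀/q₀ = 5/1; p₀² − 30·q₀² = 25 − 30 = -5.
  k = 1: m = 5, d = 5, a = ⌊(5 + 5)/5⌋ = 2; p/q = (2·5 + 1)/(2·1 + 0) = 11/2; p² − 30·q² = 121 − 120 = 1.
  The first convergent with p² − 30·q² = 1 gives the fundamental solution (x₁, y₁) = (11, 2).
Step 2: Apply the recurrence (x_{n+1}, y_{n+1}) = (x₁x_n + 30y₁y_n, x₁y_n + y₁x_n) repeatedly.
  From (x_1, y_1) = (11, 2): x_2 = 11·11 + 30·2·2 = 241; y_2 = 11·2 + 2·11 = 44.
  From (x_2, y_2) = (241, 44): x_3 = 11·241 + 30·2·44 = 5291; y_3 = 11·44 + 2·241 = 966.
  From (x_3, y_3) = (5291, 966): x_4 = 11·5291 + 30·2·966 = 116161; y_4 = 11·966 + 2·5291 = 21208.
  From (x_4, y_4) = (116161, 21208): x_5 = 11·116161 + 30·2·21208 = 2550251; y_5 = 11·21208 + 2·116161 = 465610.
  From (x_5, y_5) = (2550251, 465610): x_6 = 11·2550251 + 30·2·465610 = 55989361; y_6 = 11·465610 + 2·2550251 = 10222212.
Step 3: Verify x_6² - 30·y_6² = 3134808545188321 - 3134808545188320 = 1 (should be 1). ✓

(x_1, y_1) = (11, 2); (x_6, y_6) = (55989361, 10222212).


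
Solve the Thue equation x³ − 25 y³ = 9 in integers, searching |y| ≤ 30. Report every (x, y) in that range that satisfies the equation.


The equation is x³ - 25y³ = 9. For fixed y, x³ = 25·y³ + 9, so a solution requires the RHS to be a perfect cube.
Strategy: iterate y from -30 to 30, compute RHS = 25·y³ + 9, and check whether it is a (positive or negative) perfect cube.
Check small values of y:
  y = 0: RHS = 9 is not a perfect cube.
  y = 1: RHS = 34 is not a perfect cube.
  y = -1: RHS = -16 is not a perfect cube.
  y = 2: RHS = 209 is not a perfect cube.
  y = -2: RHS = -191 is not a perfect cube.
  y = 3: RHS = 684 is not a perfect cube.
  y = -3: RHS = -666 is not a perfect cube.
Continuing the search up to |y| = 30 finds no solutions either.
No (x, y) in the scanned range satisfies the equation.

No integer solutions with |y| ≤ 30.


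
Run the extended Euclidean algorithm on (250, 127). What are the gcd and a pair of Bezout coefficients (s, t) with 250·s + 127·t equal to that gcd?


Euclidean algorithm on (250, 127) — divide until remainder is 0:
  250 = 1 · 127 + 123
  127 = 1 · 123 + 4
  123 = 30 · 4 + 3
  4 = 1 · 3 + 1
  3 = 3 · 1 + 0
gcd(250, 127) = 1.
Track Bezout coefficients alongside the remainders: start with r₀ = 250 = a·1 + b·0 (s = 1, t = 0) and r₁ = 127 = a·0 + b·1 (s = 0, t = 1); each new remainder r_{k+1} = r_{k-1} − q_k·r_k inherits s_{k+1} = s_{k-1} − q_k·s_k, t_{k+1} = t_{k-1} − q_k·t_k, so r_k = a·s_k + b·t_k at every step:
  q = 1: r = 123, s = 1 − 1·0 = 1, t = 0 − 1·1 = -1  (check: 250·1 + 127·(-1) = 123)
  q = 1: r = 4, s = 0 − 1·1 = -1, t = 1 − 1·(-1) = 2  (check: 250·(-1) + 127·2 = 4)
  q = 30: r = 3, s = 1 − 30·(-1) = 31, t = -1 − 30·2 = -61  (check: 250·31 + 127·(-61) = 3)
  q = 1: r = 1, s = -1 − 1·31 = -32, t = 2 − 1·(-61) = 63  (check: 250·(-32) + 127·63 = 1)
The row with r = 1 (the gcd) gives the Bezout coefficients s = -32, t = 63.
Result: 250 · (-32) + 127 · (63) = 1.

gcd(250, 127) = 1; s = -32, t = 63 (check: 250·(-32) + 127·63 = 1).


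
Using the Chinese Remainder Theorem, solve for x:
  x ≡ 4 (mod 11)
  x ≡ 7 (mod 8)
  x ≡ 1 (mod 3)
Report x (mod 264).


Moduli 11, 8, 3 are pairwise coprime; by CRT there is a unique solution modulo M = 11 · 8 · 3 = 264.
Solve pairwise, accumulating the modulus:
  Start with x ≡ 4 (mod 11).
  Combine with x ≡ 7 (mod 8): since gcd(11, 8) = 1, we get a unique residue mod 88.
    Write x = 4 + 11·t and substitute into x ≡ 7 (mod 8): 11·t ≡ 7 − 4 = 3 (mod 8).
    Reduce coefficients mod 8: 3·t ≡ 3 (mod 8).
    The inverse of 3 mod 8 is 3 (since 3·3 = 9 = 1·8 + 1), so t ≡ 3·3 = 9 ≡ 1 (mod 8).
    Then x = 4 + 11·1 = 15, valid modulo lcm(11, 8) = 88: x ≡ 15 (mod 88).
  Combine with x ≡ 1 (mod 3): since gcd(88, 3) = 1, we get a unique residue mod 264.
    Write x = 15 + 88·t and substitute into x ≡ 1 (mod 3): 88·t ≡ 1 − 15 = -14 (mod 3).
    Reduce coefficients mod 3: 1·t ≡ 1 (mod 3).
    So t ≡ 1 (mod 3).
    Then x = 15 + 88·1 = 103, valid modulo lcm(88, 3) = 264: x ≡ 103 (mod 264).
Verify: 103 mod 11 = 4 ✓, 103 mod 8 = 7 ✓, 103 mod 3 = 1 ✓.

x ≡ 103 (mod 264).


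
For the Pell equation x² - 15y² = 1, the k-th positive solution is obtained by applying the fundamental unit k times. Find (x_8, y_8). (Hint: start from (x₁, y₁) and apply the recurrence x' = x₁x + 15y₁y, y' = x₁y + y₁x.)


Step 1: Find the fundamental solution (x₁, y₁) of x² - 15y² = 1.
  Expand √15 as a continued fraction. a₀ = ⌊√15⌋ = 3; iterate m_{k+1} = d_k·a_k − m_k, d_{k+1} = (15 − m_{k+1}²)/d_k, a_{k+1} = ⌊(a₀ + m_{k+1})/d_{k+1}⌋ (starting m₀ = 0, d₀ = 1), with convergents p_k = a_k·p_{k-1} + p_{k-2}, q_k = a_k·q_{k-1} + q_{k-2} (p₋₁ = 1, q₋₁ = 0):
  k = 0: a₀ = 3; p₀/q₀ = 3/1; p₀² − 15·q₀² = 9 − 15 = -6.
  k = 1: m = 3, d = 6, a = ⌊(3 + 3)/6⌋ = 1; p/q = (1·3 + 1)/(1·1 + 0) = 4/1; p² − 15·q² = 16 − 15 = 1.
  The first convergent with p² − 15·q² = 1 gives the fundamental solution (x₁, y₁) = (4, 1).
Step 2: Apply the recurrence (x_{n+1}, y_{n+1}) = (x₁x_n + 15y₁y_n, x₁y_n + y₁x_n) repeatedly.
  From (x_1, y_1) = (4, 1): x_2 = 4·4 + 15·1·1 = 31; y_2 = 4·1 + 1·4 = 8.
  From (x_2, y_2) = (31, 8): x_3 = 4·31 + 15·1·8 = 244; y_3 = 4·8 + 1·31 = 63.
  From (x_3, y_3) = (244, 63): x_4 = 4·244 + 15·1·63 = 1921; y_4 = 4·63 + 1·244 = 496.
  From (x_4, y_4) = (1921, 496): x_5 = 4·1921 + 15·1·496 = 15124; y_5 = 4·496 + 1·1921 = 3905.
  From (x_5, y_5) = (15124, 3905): x_6 = 4·15124 + 15·1·3905 = 119071; y_6 = 4·3905 + 1·15124 = 30744.
  From (x_6, y_6) = (119071, 30744): x_7 = 4·119071 + 15·1·30744 = 937444; y_7 = 4·30744 + 1·119071 = 242047.
  From (x_7, y_7) = (937444, 242047): x_8 = 4·937444 + 15·1·242047 = 7380481; y_8 = 4·242047 + 1·937444 = 1905632.
Step 3: Verify x_8² - 15·y_8² = 54471499791361 - 54471499791360 = 1 (should be 1). ✓

(x_1, y_1) = (4, 1); (x_8, y_8) = (7380481, 1905632).


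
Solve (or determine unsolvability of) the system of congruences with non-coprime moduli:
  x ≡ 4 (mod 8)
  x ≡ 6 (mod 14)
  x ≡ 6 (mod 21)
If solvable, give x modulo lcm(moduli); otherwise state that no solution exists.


Moduli 8, 14, 21 are not pairwise coprime, so CRT works modulo lcm(m_i) when all pairwise compatibility conditions hold.
Pairwise compatibility: gcd(m_i, m_j) must divide a_i - a_j for every pair.
Merge one congruence at a time:
  Start: x ≡ 4 (mod 8).
  Combine with x ≡ 6 (mod 14): gcd(8, 14) = 2; 6 - 4 = 2, which IS divisible by 2, so compatible.
    Write x = 4 + 8·t and substitute into x ≡ 6 (mod 14): 8·t ≡ 6 − 4 = 2 (mod 14).
    Divide the congruence (and modulus) by g = 2: 4·t ≡ 1 (mod 7).
    The inverse of 4 mod 7 is 2 (since 4·2 = 8 = 1·7 + 1), so t ≡ 2·1 = 2 ≡ 2 (mod 7).
    Then x = 4 + 8·2 = 20, valid modulo lcm(8, 14) = 56: x ≡ 20 (mod 56).
  Combine with x ≡ 6 (mod 21): gcd(56, 21) = 7; 6 - 20 = -14, which IS divisible by 7, so compatible.
    Write x = 20 + 56·t and substitute into x ≡ 6 (mod 21): 56·t ≡ 6 − 20 = -14 (mod 21).
    Divide the congruence (and modulus) by g = 7: 8·t ≡ -2 (mod 3).
    Reduce coefficients mod 3: 2·t ≡ 1 (mod 3).
    The inverse of 2 mod 3 is 2 (since 2·2 = 4 = 1·3 + 1), so t ≡ 2·1 = 2 ≡ 2 (mod 3).
    Then x = 20 + 56·2 = 132, valid modulo lcm(56, 21) = 168: x ≡ 132 (mod 168).
Verify: 132 mod 8 = 4, 132 mod 14 = 6, 132 mod 21 = 6.

x ≡ 132 (mod 168).


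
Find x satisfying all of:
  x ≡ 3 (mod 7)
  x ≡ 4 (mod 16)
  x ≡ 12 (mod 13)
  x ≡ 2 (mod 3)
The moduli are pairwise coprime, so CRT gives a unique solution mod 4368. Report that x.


Product of moduli M = 7 · 16 · 13 · 3 = 4368.
Merge one congruence at a time:
  Start: x ≡ 3 (mod 7).
  Combine with x ≡ 4 (mod 16); new modulus lcm = 112.
    Write x = 3 + 7·t and substitute into x ≡ 4 (mod 16): 7·t ≡ 4 − 3 = 1 (mod 16).
    The inverse of 7 mod 16 is 7 (since 7·7 = 49 = 3·16 + 1), so t ≡ 7·1 = 7 ≡ 7 (mod 16).
    Then x = 3 + 7·7 = 52, valid modulo lcm(7, 16) = 112: x ≡ 52 (mod 112).
  Combine with x ≡ 12 (mod 13); new modulus lcm = 1456.
    Write x = 52 + 112·t and substitute into x ≡ 12 (mod 13): 112·t ≡ 12 − 52 = -40 (mod 13).
    Reduce coefficients mod 13: 8·t ≡ 12 (mod 13).
    The inverse of 8 mod 13 is 5 (since 8·5 = 40 = 3·13 + 1), so t ≡ 5·12 = 60 ≡ 8 (mod 13).
    Then x = 52 + 112·8 = 948, valid modulo lcm(112, 13) = 1456: x ≡ 948 (mod 1456).
  Combine with x ≡ 2 (mod 3); new modulus lcm = 4368.
    Write x = 948 + 1456·t and substitute into x ≡ 2 (mod 3): 1456·t ≡ 2 − 948 = -946 (mod 3).
    Reduce coefficients mod 3: 1·t ≡ 2 (mod 3).
    So t ≡ 2 (mod 3).
    Then x = 948 + 1456·2 = 3860, valid modulo lcm(1456, 3) = 4368: x ≡ 3860 (mod 4368).
Verify against each original: 3860 mod 7 = 3, 3860 mod 16 = 4, 3860 mod 13 = 12, 3860 mod 3 = 2.

x ≡ 3860 (mod 4368).


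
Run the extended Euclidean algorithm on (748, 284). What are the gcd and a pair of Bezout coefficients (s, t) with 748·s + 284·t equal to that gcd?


Euclidean algorithm on (748, 284) — divide until remainder is 0:
  748 = 2 · 284 + 180
  284 = 1 · 180 + 104
  180 = 1 · 104 + 76
  104 = 1 · 76 + 28
  76 = 2 · 28 + 20
  28 = 1 · 20 + 8
  20 = 2 · 8 + 4
  8 = 2 · 4 + 0
gcd(748, 284) = 4.
Track Bezout coefficients alongside the remainders: start with r₀ = 748 = a·1 + b·0 (s = 1, t = 0) and r₁ = 284 = a·0 + b·1 (s = 0, t = 1); each new remainder r_{k+1} = r_{k-1} − q_k·r_k inherits s_{k+1} = s_{k-1} − q_k·s_k, t_{k+1} = t_{k-1} − q_k·t_k, so r_k = a·s_k + b·t_k at every step:
  q = 2: r = 180, s = 1 − 2·0 = 1, t = 0 − 2·1 = -2  (check: 748·1 + 284·(-2) = 180)
  q = 1: r = 104, s = 0 − 1·1 = -1, t = 1 − 1·(-2) = 3  (check: 748·(-1) + 284·3 = 104)
  q = 1: r = 76, s = 1 − 1·(-1) = 2, t = -2 − 1·3 = -5  (check: 748·2 + 284·(-5) = 76)
  q = 1: r = 28, s = -1 − 1·2 = -3, t = 3 − 1·(-5) = 8  (check: 748·(-3) + 284·8 = 28)
  q = 2: r = 20, s = 2 − 2·(-3) = 8, t = -5 − 2·8 = -21  (check: 748·8 + 284·(-21) = 20)
  q = 1: r = 8, s = -3 − 1·8 = -11, t = 8 − 1·(-21) = 29  (check: 748·(-11) + 284·29 = 8)
  q = 2: r = 4, s = 8 − 2·(-11) = 30, t = -21 − 2·29 = -79  (check: 748·30 + 284·(-79) = 4)
The row with r = 4 (the gcd) gives the Bezout coefficients s = 30, t = -79.
Result: 748 · (30) + 284 · (-79) = 4.

gcd(748, 284) = 4; s = 30, t = -79 (check: 748·30 + 284·(-79) = 4).


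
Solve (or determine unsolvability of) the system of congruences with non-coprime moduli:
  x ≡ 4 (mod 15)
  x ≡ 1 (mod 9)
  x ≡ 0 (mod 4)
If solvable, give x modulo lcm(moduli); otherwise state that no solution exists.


Moduli 15, 9, 4 are not pairwise coprime, so CRT works modulo lcm(m_i) when all pairwise compatibility conditions hold.
Pairwise compatibility: gcd(m_i, m_j) must divide a_i - a_j for every pair.
Merge one congruence at a time:
  Start: x ≡ 4 (mod 15).
  Combine with x ≡ 1 (mod 9): gcd(15, 9) = 3; 1 - 4 = -3, which IS divisible by 3, so compatible.
    Write x = 4 + 15·t and substitute into x ≡ 1 (mod 9): 15·t ≡ 1 − 4 = -3 (mod 9).
    Divide the congruence (and modulus) by g = 3: 5·t ≡ -1 (mod 3).
    Reduce coefficients mod 3: 2·t ≡ 2 (mod 3).
    The inverse of 2 mod 3 is 2 (since 2·2 = 4 = 1·3 + 1), so t ≡ 2·2 = 4 ≡ 1 (mod 3).
    Then x = 4 + 15·1 = 19, valid modulo lcm(15, 9) = 45: x ≡ 19 (mod 45).
  Combine with x ≡ 0 (mod 4): gcd(45, 4) = 1; 0 - 19 = -19, which IS divisible by 1, so compatible.
    Write x = 19 + 45·t and substitute into x ≡ 0 (mod 4): 45·t ≡ 0 − 19 = -19 (mod 4).
    Reduce coefficients mod 4: 1·t ≡ 1 (mod 4).
    So t ≡ 1 (mod 4).
    Then x = 19 + 45·1 = 64, valid modulo lcm(45, 4) = 180: x ≡ 64 (mod 180).
Verify: 64 mod 15 = 4, 64 mod 9 = 1, 64 mod 4 = 0.

x ≡ 64 (mod 180).


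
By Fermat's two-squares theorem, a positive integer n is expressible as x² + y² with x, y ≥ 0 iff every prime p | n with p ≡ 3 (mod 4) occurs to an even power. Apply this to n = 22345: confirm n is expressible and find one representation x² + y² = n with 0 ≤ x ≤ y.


Step 1: Factor n = 22345 = 5 · 41 · 109.
Step 2: Check the mod-4 condition on each prime factor: 5 ≡ 1 (mod 4), exponent 1; 41 ≡ 1 (mod 4), exponent 1; 109 ≡ 1 (mod 4), exponent 1.
All primes ≡ 3 (mod 4) appear to even exponent (or don't appear), so by the two-squares theorem n IS expressible as a sum of two squares.
Step 3: Build a representation. Here n = 5 · 41 · 109 is a product of primes ≡ 1 (mod 4). Each prime p ≡ 1 (mod 4) is itself a sum of two squares; find a² by testing p − a² for a perfect square:
  5: 5 − 1² = 4 = 2² ⇒ 5 = 1² + 2².
  41: 41 − 1² = 40, 41 − 2² = 37, 41 − 3² = 32, 41 − 4² = 25 = 5² ⇒ 41 = 4² + 5².
  109: 109 − 1² = 108, 109 − 2² = 105, 109 − 3² = 100 = 10² ⇒ 109 = 3² + 10².
  Combine using the Brahmagupta–Fibonacci identity (a² + b²)(c² + d²) = (ac − bd)² + (ad + bc)² = (ac + bd)² + (ad − bc)²:
  5 · 41 = 205: from (1² + 2²)(4² + 5²), take (1·4 − 2·5, 1·5 + 2·4) = (4 − 10, 5 + 8) = (-6, 13); dropping signs (only squares matter) gives (6, 13); check 6² + 13² = 36 + 169 = 205 ✓.
  205 · 109 = 22345: from (6² + 13²)(3² + 10²), take (6·3 − 13·10, 6·10 + 13·3) = (18 − 130, 60 + 39) = (-112, 99); dropping signs (only squares matter) gives (112, 99); check 112² + 99² = 12544 + 9801 = 22345 ✓.
Step 4: Order so x ≤ y and verify: 99² + 112² = 9801 + 12544 = 22345 = n. ✓

n = 22345 = 99² + 112² (one valid representation with x ≤ y).


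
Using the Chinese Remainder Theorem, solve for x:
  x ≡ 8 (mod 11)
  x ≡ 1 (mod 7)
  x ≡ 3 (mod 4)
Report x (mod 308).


Moduli 11, 7, 4 are pairwise coprime; by CRT there is a unique solution modulo M = 11 · 7 · 4 = 308.
Solve pairwise, accumulating the modulus:
  Start with x ≡ 8 (mod 11).
  Combine with x ≡ 1 (mod 7): since gcd(11, 7) = 1, we get a unique residue mod 77.
    Write x = 8 + 11·t and substitute into x ≡ 1 (mod 7): 11·t ≡ 1 − 8 = -7 (mod 7).
    Reduce coefficients mod 7: 4·t ≡ 0 (mod 7).
    The inverse of 4 mod 7 is 2 (since 4·2 = 8 = 1·7 + 1), so t ≡ 2·0 = 0 ≡ 0 (mod 7).
    Then x = 8 + 11·0 = 8, valid modulo lcm(11, 7) = 77: x ≡ 8 (mod 77).
  Combine with x ≡ 3 (mod 4): since gcd(77, 4) = 1, we get a unique residue mod 308.
    Write x = 8 + 77·t and substitute into x ≡ 3 (mod 4): 77·t ≡ 3 − 8 = -5 (mod 4).
    Reduce coefficients mod 4: 1·t ≡ 3 (mod 4).
    So t ≡ 3 (mod 4).
    Then x = 8 + 77·3 = 239, valid modulo lcm(77, 4) = 308: x ≡ 239 (mod 308).
Verify: 239 mod 11 = 8 ✓, 239 mod 7 = 1 ✓, 239 mod 4 = 3 ✓.

x ≡ 239 (mod 308).


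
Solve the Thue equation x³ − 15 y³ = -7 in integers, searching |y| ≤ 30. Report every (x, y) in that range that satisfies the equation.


The equation is x³ - 15y³ = -7. For fixed y, x³ = 15·y³ − 7, so a solution requires the RHS to be a perfect cube.
Strategy: iterate y from -30 to 30, compute RHS = 15·y³ − 7, and check whether it is a (positive or negative) perfect cube.
Check small values of y:
  y = 0: RHS = -7 is not a perfect cube.
  y = 1: RHS = 8 = (2)³ ⇒ x = 2 works.
  y = -1: RHS = -22 is not a perfect cube.
  y = 2: RHS = 113 is not a perfect cube.
  y = -2: RHS = -127 is not a perfect cube.
  y = 3: RHS = 398 is not a perfect cube.
  y = -3: RHS = -412 is not a perfect cube.
Continuing the search up to |y| = 30 finds no further solutions beyond those listed.
Collected solutions: (2, 1).

Solutions (with |y| ≤ 30): (2, 1).


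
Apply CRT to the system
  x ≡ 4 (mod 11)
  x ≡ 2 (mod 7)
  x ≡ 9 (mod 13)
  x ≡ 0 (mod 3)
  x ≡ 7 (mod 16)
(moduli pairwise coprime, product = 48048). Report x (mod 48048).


Product of moduli M = 11 · 7 · 13 · 3 · 16 = 48048.
Merge one congruence at a time:
  Start: x ≡ 4 (mod 11).
  Combine with x ≡ 2 (mod 7); new modulus lcm = 77.
    Write x = 4 + 11·t and substitute into x ≡ 2 (mod 7): 11·t ≡ 2 − 4 = -2 (mod 7).
    Reduce coefficients mod 7: 4·t ≡ 5 (mod 7).
    The inverse of 4 mod 7 is 2 (since 4·2 = 8 = 1·7 + 1), so t ≡ 2·5 = 10 ≡ 3 (mod 7).
    Then x = 4 + 11·3 = 37, valid modulo lcm(11, 7) = 77: x ≡ 37 (mod 77).
  Combine with x ≡ 9 (mod 13); new modulus lcm = 1001.
    Write x = 37 + 77·t and substitute into x ≡ 9 (mod 13): 77·t ≡ 9 − 37 = -28 (mod 13).
    Reduce coefficients mod 13: 12·t ≡ 11 (mod 13).
    The inverse of 12 mod 13 is 12 (since 12·12 = 144 = 11·13 + 1), so t ≡ 12·11 = 132 ≡ 2 (mod 13).
    Then x = 37 + 77·2 = 191, valid modulo lcm(77, 13) = 1001: x ≡ 191 (mod 1001).
  Combine with x ≡ 0 (mod 3); new modulus lcm = 3003.
    Write x = 191 + 1001·t and substitute into x ≡ 0 (mod 3): 1001·t ≡ 0 − 191 = -191 (mod 3).
    Reduce coefficients mod 3: 2·t ≡ 1 (mod 3).
    The inverse of 2 mod 3 is 2 (since 2·2 = 4 = 1·3 + 1), so t ≡ 2·1 = 2 ≡ 2 (mod 3).
    Then x = 191 + 1001·2 = 2193, valid modulo lcm(1001, 3) = 3003: x ≡ 2193 (mod 3003).
  Combine with x ≡ 7 (mod 16); new modulus lcm = 48048.
    Write x = 2193 + 3003·t and substitute into x ≡ 7 (mod 16): 3003·t ≡ 7 − 2193 = -2186 (mod 16).
    Reduce coefficients mod 16: 11·t ≡ 6 (mod 16).
    The inverse of 11 mod 16 is 3 (since 11·3 = 33 = 2·16 + 1), so t ≡ 3·6 = 18 ≡ 2 (mod 16).
    Then x = 2193 + 3003·2 = 8199, valid modulo lcm(3003, 16) = 48048: x ≡ 8199 (mod 48048).
Verify against each original: 8199 mod 11 = 4, 8199 mod 7 = 2, 8199 mod 13 = 9, 8199 mod 3 = 0, 8199 mod 16 = 7.

x ≡ 8199 (mod 48048).


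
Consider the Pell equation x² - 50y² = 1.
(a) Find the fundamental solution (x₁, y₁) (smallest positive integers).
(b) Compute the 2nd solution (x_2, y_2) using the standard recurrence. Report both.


Step 1: Find the fundamental solution (x₁, y₁) of x² - 50y² = 1.
  Expand √50 as a continued fraction. a₀ = ⌊√50⌋ = 7; iterate m_{k+1} = d_k·a_k − m_k, d_{k+1} = (50 − m_{k+1}²)/d_k, a_{k+1} = ⌊(a₀ + m_{k+1})/d_{k+1}⌋ (starting m₀ = 0, d₀ = 1), with convergents p_k = a_k·p_{k-1} + p_{k-2}, q_k = a_k·q_{k-1} + q_{k-2} (p₋₁ = 1, q₋₁ = 0):
  k = 0: a₀ = 7; p₀/q₀ = 7/1; p₀² − 50·q₀² = 49 − 50 = -1.
  k = 1: m = 7, d = 1, a = ⌊(7 + 7)/1⌋ = 14; p/q = (14·7 + 1)/(14·1 + 0) = 99/14; p² − 50·q² = 9801 − 9800 = 1.
  The first convergent with p² − 50·q² = 1 gives the fundamental solution (x₁, y₁) = (99, 14).
Step 2: Apply the recurrence (x_{n+1}, y_{n+1}) = (x₁x_n + 50y₁y_n, x₁y_n + y₁x_n) repeatedly.
  From (x_1, y_1) = (99, 14): x_2 = 99·99 + 50·14·14 = 19601; y_2 = 99·14 + 14·99 = 2772.
Step 3: Verify x_2² - 50·y_2² = 384199201 - 384199200 = 1 (should be 1). ✓

(x_1, y_1) = (99, 14); (x_2, y_2) = (19601, 2772).


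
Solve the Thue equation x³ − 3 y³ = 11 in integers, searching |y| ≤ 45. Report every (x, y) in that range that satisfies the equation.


The equation is x³ - 3y³ = 11. For fixed y, x³ = 3·y³ + 11, so a solution requires the RHS to be a perfect cube.
Strategy: iterate y from -45 to 45, compute RHS = 3·y³ + 11, and check whether it is a (positive or negative) perfect cube.
Check small values of y:
  y = 0: RHS = 11 is not a perfect cube.
  y = 1: RHS = 14 is not a perfect cube.
  y = -1: RHS = 8 = (2)³ ⇒ x = 2 works.
  y = 2: RHS = 35 is not a perfect cube.
  y = -2: RHS = -13 is not a perfect cube.
  y = 3: RHS = 92 is not a perfect cube.
  y = -3: RHS = -70 is not a perfect cube.
Continuing the search up to |y| = 45 finds no further solutions beyond those listed.
Collected solutions: (2, -1).

Solutions (with |y| ≤ 45): (2, -1).


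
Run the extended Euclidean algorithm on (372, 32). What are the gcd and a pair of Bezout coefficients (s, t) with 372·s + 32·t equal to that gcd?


Euclidean algorithm on (372, 32) — divide until remainder is 0:
  372 = 11 · 32 + 20
  32 = 1 · 20 + 12
  20 = 1 · 12 + 8
  12 = 1 · 8 + 4
  8 = 2 · 4 + 0
gcd(372, 32) = 4.
Track Bezout coefficients alongside the remainders: start with r₀ = 372 = a·1 + b·0 (s = 1, t = 0) and r₁ = 32 = a·0 + b·1 (s = 0, t = 1); each new remainder r_{k+1} = r_{k-1} − q_k·r_k inherits s_{k+1} = s_{k-1} − q_k·s_k, t_{k+1} = t_{k-1} − q_k·t_k, so r_k = a·s_k + b·t_k at every step:
  q = 11: r = 20, s = 1 − 11·0 = 1, t = 0 − 11·1 = -11  (check: 372·1 + 32·(-11) = 20)
  q = 1: r = 12, s = 0 − 1·1 = -1, t = 1 − 1·(-11) = 12  (check: 372·(-1) + 32·12 = 12)
  q = 1: r = 8, s = 1 − 1·(-1) = 2, t = -11 − 1·12 = -23  (check: 372·2 + 32·(-23) = 8)
  q = 1: r = 4, s = -1 − 1·2 = -3, t = 12 − 1·(-23) = 35  (check: 372·(-3) + 32·35 = 4)
The row with r = 4 (the gcd) gives the Bezout coefficients s = -3, t = 35.
Result: 372 · (-3) + 32 · (35) = 4.

gcd(372, 32) = 4; s = -3, t = 35 (check: 372·(-3) + 32·35 = 4).


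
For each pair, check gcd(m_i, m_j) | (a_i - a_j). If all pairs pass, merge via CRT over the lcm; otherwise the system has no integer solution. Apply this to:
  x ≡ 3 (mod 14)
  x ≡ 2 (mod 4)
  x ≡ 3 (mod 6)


Moduli 14, 4, 6 are not pairwise coprime, so CRT works modulo lcm(m_i) when all pairwise compatibility conditions hold.
Pairwise compatibility: gcd(m_i, m_j) must divide a_i - a_j for every pair.
Merge one congruence at a time:
  Start: x ≡ 3 (mod 14).
  Combine with x ≡ 2 (mod 4): gcd(14, 4) = 2, and 2 - 3 = -1 is NOT divisible by 2.
    ⇒ system is inconsistent (no integer solution).

No solution (the system is inconsistent).


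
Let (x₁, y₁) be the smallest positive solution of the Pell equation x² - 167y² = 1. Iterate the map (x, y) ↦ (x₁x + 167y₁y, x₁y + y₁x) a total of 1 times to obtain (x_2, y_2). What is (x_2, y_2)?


Step 1: Find the fundamental solution (x₁, y₁) of x² - 167y² = 1.
  Expand √167 as a continued fraction. a₀ = ⌊√167⌋ = 12; iterate m_{k+1} = d_k·a_k − m_k, d_{k+1} = (167 − m_{k+1}²)/d_k, a_{k+1} = ⌊(a₀ + m_{k+1})/d_{k+1}⌋ (starting m₀ = 0, d₀ = 1), with convergents p_k = a_k·p_{k-1} + p_{k-2}, q_k = a_k·q_{k-1} + q_{k-2} (p₋₁ = 1, q₋₁ = 0):
  k = 0: a₀ = 12; p₀/q₀ = 12/1; p₀² − 167·q₀² = 144 − 167 = -23.
  k = 1: m = 12, d = 23, a = ⌊(12 + 12)/23⌋ = 1; p/q = (1·12 + 1)/(1·1 + 0) = 13/1; p² − 167·q² = 169 − 167 = 2.
  k = 2: m = 11, d = 2, a = ⌊(12 + 11)/2⌋ = 11; p/q = (11·13 + 12)/(11·1 + 1) = 155/12; p² − 167·q² = 24025 − 24048 = -23.
  k = 3: m = 11, d = 23, a = ⌊(12 + 11)/23⌋ = 1; p/q = (1·155 + 13)/(1·12 + 1) = 168/13; p² − 167·q² = 28224 − 28223 = 1.
  The first convergent with p² − 167·q² = 1 gives the fundamental solution (x₁, y₁) = (168, 13).
Step 2: Apply the recurrence (x_{n+1}, y_{n+1}) = (x₁x_n + 167y₁y_n, x₁y_n + y₁x_n) repeatedly.
  From (x_1, y_1) = (168, 13): x_2 = 168·168 + 167·13·13 = 56447; y_2 = 168·13 + 13·168 = 4368.
Step 3: Verify x_2² - 167·y_2² = 3186263809 - 3186263808 = 1 (should be 1). ✓

(x_1, y_1) = (168, 13); (x_2, y_2) = (56447, 4368).


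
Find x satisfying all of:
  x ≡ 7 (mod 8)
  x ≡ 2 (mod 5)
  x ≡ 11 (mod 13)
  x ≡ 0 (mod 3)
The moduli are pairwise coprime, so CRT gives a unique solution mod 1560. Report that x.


Product of moduli M = 8 · 5 · 13 · 3 = 1560.
Merge one congruence at a time:
  Start: x ≡ 7 (mod 8).
  Combine with x ≡ 2 (mod 5); new modulus lcm = 40.
    Write x = 7 + 8·t and substitute into x ≡ 2 (mod 5): 8·t ≡ 2 − 7 = -5 (mod 5).
    Reduce coefficients mod 5: 3·t ≡ 0 (mod 5).
    The inverse of 3 mod 5 is 2 (since 3·2 = 6 = 1·5 + 1), so t ≡ 2·0 = 0 ≡ 0 (mod 5).
    Then x = 7 + 8·0 = 7, valid modulo lcm(8, 5) = 40: x ≡ 7 (mod 40).
  Combine with x ≡ 11 (mod 13); new modulus lcm = 520.
    Write x = 7 + 40·t and substitute into x ≡ 11 (mod 13): 40·t ≡ 11 − 7 = 4 (mod 13).
    Reduce coefficients mod 13: 1·t ≡ 4 (mod 13).
    So t ≡ 4 (mod 13).
    Then x = 7 + 40·4 = 167, valid modulo lcm(40, 13) = 520: x ≡ 167 (mod 520).
  Combine with x ≡ 0 (mod 3); new modulus lcm = 1560.
    Write x = 167 + 520·t and substitute into x ≡ 0 (mod 3): 520·t ≡ 0 − 167 = -167 (mod 3).
    Reduce coefficients mod 3: 1·t ≡ 1 (mod 3).
    So t ≡ 1 (mod 3).
    Then x = 167 + 520·1 = 687, valid modulo lcm(520, 3) = 1560: x ≡ 687 (mod 1560).
Verify against each original: 687 mod 8 = 7, 687 mod 5 = 2, 687 mod 13 = 11, 687 mod 3 = 0.

x ≡ 687 (mod 1560).


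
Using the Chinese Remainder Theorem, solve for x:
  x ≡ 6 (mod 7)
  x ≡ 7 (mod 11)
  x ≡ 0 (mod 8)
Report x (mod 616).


Moduli 7, 11, 8 are pairwise coprime; by CRT there is a unique solution modulo M = 7 · 11 · 8 = 616.
Solve pairwise, accumulating the modulus:
  Start with x ≡ 6 (mod 7).
  Combine with x ≡ 7 (mod 11): since gcd(7, 11) = 1, we get a unique residue mod 77.
    Write x = 6 + 7·t and substitute into x ≡ 7 (mod 11): 7·t ≡ 7 − 6 = 1 (mod 11).
    The inverse of 7 mod 11 is 8 (since 7·8 = 56 = 5·11 + 1), so t ≡ 8·1 = 8 ≡ 8 (mod 11).
    Then x = 6 + 7·8 = 62, valid modulo lcm(7, 11) = 77: x ≡ 62 (mod 77).
  Combine with x ≡ 0 (mod 8): since gcd(77, 8) = 1, we get a unique residue mod 616.
    Write x = 62 + 77·t and substitute into x ≡ 0 (mod 8): 77·t ≡ 0 − 62 = -62 (mod 8).
    Reduce coefficients mod 8: 5·t ≡ 2 (mod 8).
    The inverse of 5 mod 8 is 5 (since 5·5 = 25 = 3·8 + 1), so t ≡ 5·2 = 10 ≡ 2 (mod 8).
    Then x = 62 + 77·2 = 216, valid modulo lcm(77, 8) = 616: x ≡ 216 (mod 616).
Verify: 216 mod 7 = 6 ✓, 216 mod 11 = 7 ✓, 216 mod 8 = 0 ✓.

x ≡ 216 (mod 616).


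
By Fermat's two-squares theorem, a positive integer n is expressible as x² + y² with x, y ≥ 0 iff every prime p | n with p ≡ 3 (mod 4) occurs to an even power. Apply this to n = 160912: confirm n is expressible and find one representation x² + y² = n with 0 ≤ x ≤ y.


Step 1: Factor n = 160912 = 2^4 · 89 · 113.
Step 2: Check the mod-4 condition on each prime factor: 2 = 2 (special); 89 ≡ 1 (mod 4), exponent 1; 113 ≡ 1 (mod 4), exponent 1.
All primes ≡ 3 (mod 4) appear to even exponent (or don't appear), so by the two-squares theorem n IS expressible as a sum of two squares.
Step 3: Build a representation. Group n = k² · m with k = 4 and m = 89 · 113 = 10057 (a product of primes ≡ 1 (mod 4)); a representation of m scales to one of n via (k·x)² + (k·y)² = k²(x² + y²). Each prime p ≡ 1 (mod 4) is itself a sum of two squares; find a² by testing p − a² for a perfect square:
  89: 89 − 1² = 88, 89 − 2² = 85, 89 − 3² = 80, 89 − 4² = 73, 89 − 5² = 64 = 8² ⇒ 89 = 5² + 8².
  113: 113 − 1² = 112, 113 − 2² = 109, 113 − 3² = 104, 113 − 4² = 97, 113 − 5² = 88, 113 − 6² = 77, 113 − 7² = 64 = 8² ⇒ 113 = 7² + 8².
  Combine using the Brahmagupta–Fibonacci identity (a² + b²)(c² + d²) = (ac − bd)² + (ad + bc)² = (ac + bd)² + (ad − bc)²:
  89 · 113 = 10057: from (5² + 8²)(7² + 8²), take (5·7 − 8·8, 5·8 + 8·7) = (35 − 64, 40 + 56) = (-29, 96); dropping signs (only squares matter) gives (29, 96); check 29² + 96² = 841 + 9216 = 10057 ✓.
  Scale by k = 4: (4·29, 4·96) = (116, 384).
Step 4: Order so x ≤ y and verify: 116² + 384² = 13456 + 147456 = 160912 = n. ✓

n = 160912 = 116² + 384² (one valid representation with x ≤ y).


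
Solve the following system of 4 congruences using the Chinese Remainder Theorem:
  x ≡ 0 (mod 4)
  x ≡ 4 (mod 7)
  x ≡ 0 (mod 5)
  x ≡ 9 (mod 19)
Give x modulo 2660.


Product of moduli M = 4 · 7 · 5 · 19 = 2660.
Merge one congruence at a time:
  Start: x ≡ 0 (mod 4).
  Combine with x ≡ 4 (mod 7); new modulus lcm = 28.
    Write x = 0 + 4·t and substitute into x ≡ 4 (mod 7): 4·t ≡ 4 − 0 = 4 (mod 7).
    The inverse of 4 mod 7 is 2 (since 4·2 = 8 = 1·7 + 1), so t ≡ 2·4 = 8 ≡ 1 (mod 7).
    Then x = 0 + 4·1 = 4, valid modulo lcm(4, 7) = 28: x ≡ 4 (mod 28).
  Combine with x ≡ 0 (mod 5); new modulus lcm = 140.
    Write x = 4 + 28·t and substitute into x ≡ 0 (mod 5): 28·t ≡ 0 − 4 = -4 (mod 5).
    Reduce coefficients mod 5: 3·t ≡ 1 (mod 5).
    The inverse of 3 mod 5 is 2 (since 3·2 = 6 = 1·5 + 1), so t ≡ 2·1 = 2 ≡ 2 (mod 5).
    Then x = 4 + 28·2 = 60, valid modulo lcm(28, 5) = 140: x ≡ 60 (mod 140).
  Combine with x ≡ 9 (mod 19); new modulus lcm = 2660.
    Write x = 60 + 140·t and substitute into x ≡ 9 (mod 19): 140·t ≡ 9 − 60 = -51 (mod 19).
    Reduce coefficients mod 19: 7·t ≡ 6 (mod 19).
    The inverse of 7 mod 19 is 11 (since 7·11 = 77 = 4·19 + 1), so t ≡ 11·6 = 66 ≡ 9 (mod 19).
    Then x = 60 + 140·9 = 1320, valid modulo lcm(140, 19) = 2660: x ≡ 1320 (mod 2660).
Verify against each original: 1320 mod 4 = 0, 1320 mod 7 = 4, 1320 mod 5 = 0, 1320 mod 19 = 9.

x ≡ 1320 (mod 2660).


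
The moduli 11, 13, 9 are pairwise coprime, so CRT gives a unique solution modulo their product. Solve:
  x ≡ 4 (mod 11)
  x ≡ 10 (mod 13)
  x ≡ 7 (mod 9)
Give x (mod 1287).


Moduli 11, 13, 9 are pairwise coprime; by CRT there is a unique solution modulo M = 11 · 13 · 9 = 1287.
Solve pairwise, accumulating the modulus:
  Start with x ≡ 4 (mod 11).
  Combine with x ≡ 10 (mod 13): since gcd(11, 13) = 1, we get a unique residue mod 143.
    Write x = 4 + 11·t and substitute into x ≡ 10 (mod 13): 11·t ≡ 10 − 4 = 6 (mod 13).
    The inverse of 11 mod 13 is 6 (since 11·6 = 66 = 5·13 + 1), so t ≡ 6·6 = 36 ≡ 10 (mod 13).
    Then x = 4 + 11·10 = 114, valid modulo lcm(11, 13) = 143: x ≡ 114 (mod 143).
  Combine with x ≡ 7 (mod 9): since gcd(143, 9) = 1, we get a unique residue mod 1287.
    Write x = 114 + 143·t and substitute into x ≡ 7 (mod 9): 143·t ≡ 7 − 114 = -107 (mod 9).
    Reduce coefficients mod 9: 8·t ≡ 1 (mod 9).
    The inverse of 8 mod 9 is 8 (since 8·8 = 64 = 7·9 + 1), so t ≡ 8·1 = 8 ≡ 8 (mod 9).
    Then x = 114 + 143·8 = 1258, valid modulo lcm(143, 9) = 1287: x ≡ 1258 (mod 1287).
Verify: 1258 mod 11 = 4 ✓, 1258 mod 13 = 10 ✓, 1258 mod 9 = 7 ✓.

x ≡ 1258 (mod 1287).


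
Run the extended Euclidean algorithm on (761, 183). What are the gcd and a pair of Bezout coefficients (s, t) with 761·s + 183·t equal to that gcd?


Euclidean algorithm on (761, 183) — divide until remainder is 0:
  761 = 4 · 183 + 29
  183 = 6 · 29 + 9
  29 = 3 · 9 + 2
  9 = 4 · 2 + 1
  2 = 2 · 1 + 0
gcd(761, 183) = 1.
Track Bezout coefficients alongside the remainders: start with r₀ = 761 = a·1 + b·0 (s = 1, t = 0) and r₁ = 183 = a·0 + b·1 (s = 0, t = 1); each new remainder r_{k+1} = r_{k-1} − q_k·r_k inherits s_{k+1} = s_{k-1} − q_k·s_k, t_{k+1} = t_{k-1} − q_k·t_k, so r_k = a·s_k + b·t_k at every step:
  q = 4: r = 29, s = 1 − 4·0 = 1, t = 0 − 4·1 = -4  (check: 761·1 + 183·(-4) = 29)
  q = 6: r = 9, s = 0 − 6·1 = -6, t = 1 − 6·(-4) = 25  (check: 761·(-6) + 183·25 = 9)
  q = 3: r = 2, s = 1 − 3·(-6) = 19, t = -4 − 3·25 = -79  (check: 761·19 + 183·(-79) = 2)
  q = 4: r = 1, s = -6 − 4·19 = -82, t = 25 − 4·(-79) = 341  (check: 761·(-82) + 183·341 = 1)
The row with r = 1 (the gcd) gives the Bezout coefficients s = -82, t = 341.
Result: 761 · (-82) + 183 · (341) = 1.

gcd(761, 183) = 1; s = -82, t = 341 (check: 761·(-82) + 183·341 = 1).


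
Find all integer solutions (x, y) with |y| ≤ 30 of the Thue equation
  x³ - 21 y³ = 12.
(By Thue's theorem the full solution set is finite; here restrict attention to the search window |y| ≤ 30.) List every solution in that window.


The equation is x³ - 21y³ = 12. For fixed y, x³ = 21·y³ + 12, so a solution requires the RHS to be a perfect cube.
Strategy: iterate y from -30 to 30, compute RHS = 21·y³ + 12, and check whether it is a (positive or negative) perfect cube.
Check small values of y:
  y = 0: RHS = 12 is not a perfect cube.
  y = 1: RHS = 33 is not a perfect cube.
  y = -1: RHS = -9 is not a perfect cube.
  y = 2: RHS = 180 is not a perfect cube.
  y = -2: RHS = -156 is not a perfect cube.
  y = 3: RHS = 579 is not a perfect cube.
  y = -3: RHS = -555 is not a perfect cube.
Continuing the search up to |y| = 30 finds no solutions either.
No (x, y) in the scanned range satisfies the equation.

No integer solutions with |y| ≤ 30.


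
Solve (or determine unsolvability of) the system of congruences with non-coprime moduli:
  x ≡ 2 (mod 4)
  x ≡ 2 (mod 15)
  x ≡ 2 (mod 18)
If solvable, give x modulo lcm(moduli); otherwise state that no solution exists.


Moduli 4, 15, 18 are not pairwise coprime, so CRT works modulo lcm(m_i) when all pairwise compatibility conditions hold.
Pairwise compatibility: gcd(m_i, m_j) must divide a_i - a_j for every pair.
Merge one congruence at a time:
  Start: x ≡ 2 (mod 4).
  Combine with x ≡ 2 (mod 15): gcd(4, 15) = 1; 2 - 2 = 0, which IS divisible by 1, so compatible.
    Write x = 2 + 4·t and substitute into x ≡ 2 (mod 15): 4·t ≡ 2 − 2 = 0 (mod 15).
    The inverse of 4 mod 15 is 4 (since 4·4 = 16 = 1·15 + 1), so t ≡ 4·0 = 0 ≡ 0 (mod 15).
    Then x = 2 + 4·0 = 2, valid modulo lcm(4, 15) = 60: x ≡ 2 (mod 60).
  Combine with x ≡ 2 (mod 18): gcd(60, 18) = 6; 2 - 2 = 0, which IS divisible by 6, so compatible.
    Write x = 2 + 60·t and substitute into x ≡ 2 (mod 18): 60·t ≡ 2 − 2 = 0 (mod 18).
    Divide the congruence (and modulus) by g = 6: 10·t ≡ 0 (mod 3).
    Reduce coefficients mod 3: 1·t ≡ 0 (mod 3).
    So t ≡ 0 (mod 3).
    Then x = 2 + 60·0 = 2, valid modulo lcm(60, 18) = 180: x ≡ 2 (mod 180).
Verify: 2 mod 4 = 2, 2 mod 15 = 2, 2 mod 18 = 2.

x ≡ 2 (mod 180).


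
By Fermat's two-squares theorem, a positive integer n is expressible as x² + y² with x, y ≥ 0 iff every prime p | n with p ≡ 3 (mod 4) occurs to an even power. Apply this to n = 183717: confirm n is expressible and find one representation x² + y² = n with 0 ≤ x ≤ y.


Step 1: Factor n = 183717 = 3^2 · 137 · 149.
Step 2: Check the mod-4 condition on each prime factor: 3 ≡ 3 (mod 4), exponent 2 (must be even); 137 ≡ 1 (mod 4), exponent 1; 149 ≡ 1 (mod 4), exponent 1.
All primes ≡ 3 (mod 4) appear to even exponent (or don't appear), so by the two-squares theorem n IS expressible as a sum of two squares.
Step 3: Build a representation. Group n = k² · m with k = 3 and m = 137 · 149 = 20413 (a product of primes ≡ 1 (mod 4)); a representation of m scales to one of n via (k·x)² + (k·y)² = k²(x² + y²). Each prime p ≡ 1 (mod 4) is itself a sum of two squares; find a² by testing p − a² for a perfect square:
  137: 137 − 1² = 136, 137 − 2² = 133, 137 − 3² = 128, 137 − 4² = 121 = 11² ⇒ 137 = 4² + 11².
  149: 149 − 1² = 148, 149 − 2² = 145, 149 − 3² = 140, 149 − 4² = 133, 149 − 5² = 124, 149 − 6² = 113, 149 − 7² = 100 = 10² ⇒ 149 = 7² + 10².
  Combine using the Brahmagupta–Fibonacci identity (a² + b²)(c² + d²) = (ac − bd)² + (ad + bc)² = (ac + bd)² + (ad − bc)²:
  137 · 149 = 20413: from (4² + 11²)(7² + 10²), take (4·7 − 11·10, 4·10 + 11·7) = (28 − 110, 40 + 77) = (-82, 117); dropping signs (only squares matter) gives (82, 117); check 82² + 117² = 6724 + 13689 = 20413 ✓.
  Scale by k = 3: (3·82, 3·117) = (246, 351).
Step 4: Order so x ≤ y and verify: 246² + 351² = 60516 + 123201 = 183717 = n. ✓

n = 183717 = 246² + 351² (one valid representation with x ≤ y).


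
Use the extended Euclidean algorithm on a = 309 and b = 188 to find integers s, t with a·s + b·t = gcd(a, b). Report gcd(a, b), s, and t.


Euclidean algorithm on (309, 188) — divide until remainder is 0:
  309 = 1 · 188 + 121
  188 = 1 · 121 + 67
  121 = 1 · 67 + 54
  67 = 1 · 54 + 13
  54 = 4 · 13 + 2
  13 = 6 · 2 + 1
  2 = 2 · 1 + 0
gcd(309, 188) = 1.
Track Bezout coefficients alongside the remainders: start with r₀ = 309 = a·1 + b·0 (s = 1, t = 0) and r₁ = 188 = a·0 + b·1 (s = 0, t = 1); each new remainder r_{k+1} = r_{k-1} − q_k·r_k inherits s_{k+1} = s_{k-1} − q_k·s_k, t_{k+1} = t_{k-1} − q_k·t_k, so r_k = a·s_k + b·t_k at every step:
  q = 1: r = 121, s = 1 − 1·0 = 1, t = 0 − 1·1 = -1  (check: 309·1 + 188·(-1) = 121)
  q = 1: r = 67, s = 0 − 1·1 = -1, t = 1 − 1·(-1) = 2  (check: 309·(-1) + 188·2 = 67)
  q = 1: r = 54, s = 1 − 1·(-1) = 2, t = -1 − 1·2 = -3  (check: 309·2 + 188·(-3) = 54)
  q = 1: r = 13, s = -1 − 1·2 = -3, t = 2 − 1·(-3) = 5  (check: 309·(-3) + 188·5 = 13)
  q = 4: r = 2, s = 2 − 4·(-3) = 14, t = -3 − 4·5 = -23  (check: 309·14 + 188·(-23) = 2)
  q = 6: r = 1, s = -3 − 6·14 = -87, t = 5 − 6·(-23) = 143  (check: 309·(-87) + 188·143 = 1)
The row with r = 1 (the gcd) gives the Bezout coefficients s = -87, t = 143.
Result: 309 · (-87) + 188 · (143) = 1.

gcd(309, 188) = 1; s = -87, t = 143 (check: 309·(-87) + 188·143 = 1).


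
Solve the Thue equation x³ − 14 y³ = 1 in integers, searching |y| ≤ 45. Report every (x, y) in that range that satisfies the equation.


The equation is x³ - 14y³ = 1. For fixed y, x³ = 14·y³ + 1, so a solution requires the RHS to be a perfect cube.
Strategy: iterate y from -45 to 45, compute RHS = 14·y³ + 1, and check whether it is a (positive or negative) perfect cube.
Check small values of y:
  y = 0: RHS = 1 = (1)³ ⇒ x = 1 works.
  y = 1: RHS = 15 is not a perfect cube.
  y = -1: RHS = -13 is not a perfect cube.
  y = 2: RHS = 113 is not a perfect cube.
  y = -2: RHS = -111 is not a perfect cube.
  y = 3: RHS = 379 is not a perfect cube.
  y = -3: RHS = -377 is not a perfect cube.
Continuing the search up to |y| = 45 finds no further solutions beyond those listed.
Collected solutions: (1, 0).

Solutions (with |y| ≤ 45): (1, 0).


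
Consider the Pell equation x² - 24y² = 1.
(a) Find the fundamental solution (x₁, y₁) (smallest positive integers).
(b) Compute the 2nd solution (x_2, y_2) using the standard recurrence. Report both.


Step 1: Find the fundamental solution (x₁, y₁) of x² - 24y² = 1.
  Expand √24 as a continued fraction. a₀ = ⌊√24⌋ = 4; iterate m_{k+1} = d_k·a_k − m_k, d_{k+1} = (24 − m_{k+1}²)/d_k, a_{k+1} = ⌊(a₀ + m_{k+1})/d_{k+1}⌋ (starting m₀ = 0, d₀ = 1), with convergents p_k = a_k·p_{k-1} + p_{k-2}, q_k = a_k·q_{k-1} + q_{k-2} (p₋₁ = 1, q₋₁ = 0):
  k = 0: a₀ = 4; p₀/q₀ = 4/1; p₀² − 24·q₀² = 16 − 24 = -8.
  k = 1: m = 4, d = 8, a = ⌊(4 + 4)/8⌋ = 1; p/q = (1·4 + 1)/(1·1 + 0) = 5/1; p² − 24·q² = 25 − 24 = 1.
  The first convergent with p² − 24·q² = 1 gives the fundamental solution (x₁, y₁) = (5, 1).
Step 2: Apply the recurrence (x_{n+1}, y_{n+1}) = (x₁x_n + 24y₁y_n, x₁y_n + y₁x_n) repeatedly.
  From (x_1, y_1) = (5, 1): x_2 = 5·5 + 24·1·1 = 49; y_2 = 5·1 + 1·5 = 10.
Step 3: Verify x_2² - 24·y_2² = 2401 - 2400 = 1 (should be 1). ✓

(x_1, y_1) = (5, 1); (x_2, y_2) = (49, 10).


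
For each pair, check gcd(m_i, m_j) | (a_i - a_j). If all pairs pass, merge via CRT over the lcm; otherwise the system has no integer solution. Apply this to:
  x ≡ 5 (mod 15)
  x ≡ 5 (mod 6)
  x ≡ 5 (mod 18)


Moduli 15, 6, 18 are not pairwise coprime, so CRT works modulo lcm(m_i) when all pairwise compatibility conditions hold.
Pairwise compatibility: gcd(m_i, m_j) must divide a_i - a_j for every pair.
Merge one congruence at a time:
  Start: x ≡ 5 (mod 15).
  Combine with x ≡ 5 (mod 6): gcd(15, 6) = 3; 5 - 5 = 0, which IS divisible by 3, so compatible.
    Write x = 5 + 15·t and substitute into x ≡ 5 (mod 6): 15·t ≡ 5 − 5 = 0 (mod 6).
    Divide the congruence (and modulus) by g = 3: 5·t ≡ 0 (mod 2).
    Reduce coefficients mod 2: 1·t ≡ 0 (mod 2).
    So t ≡ 0 (mod 2).
    Then x = 5 + 15·0 = 5, valid modulo lcm(15, 6) = 30: x ≡ 5 (mod 30).
  Combine with x ≡ 5 (mod 18): gcd(30, 18) = 6; 5 - 5 = 0, which IS divisible by 6, so compatible.
    Write x = 5 + 30·t and substitute into x ≡ 5 (mod 18): 30·t ≡ 5 − 5 = 0 (mod 18).
    Divide the congruence (and modulus) by g = 6: 5·t ≡ 0 (mod 3).
    Reduce coefficients mod 3: 2·t ≡ 0 (mod 3).
    The inverse of 2 mod 3 is 2 (since 2·2 = 4 = 1·3 + 1), so t ≡ 2·0 = 0 ≡ 0 (mod 3).
    Then x = 5 + 30·0 = 5, valid modulo lcm(30, 18) = 90: x ≡ 5 (mod 90).
Verify: 5 mod 15 = 5, 5 mod 6 = 5, 5 mod 18 = 5.

x ≡ 5 (mod 90).
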